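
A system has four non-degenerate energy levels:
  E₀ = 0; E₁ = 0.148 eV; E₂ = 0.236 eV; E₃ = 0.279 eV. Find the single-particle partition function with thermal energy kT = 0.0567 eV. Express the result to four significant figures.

Z = 1.096

Eᵢ/kT = 0, 2.61023, 4.16226, 4.92063.
Z = Σ e^(−Eᵢ/kT) = e^(−0) + e^(−2.61023) + e^(−4.16226) + e^(−4.92063) = 1.00000 + 0.0735176 + 0.0155723 + 0.00729453 = 1.09638.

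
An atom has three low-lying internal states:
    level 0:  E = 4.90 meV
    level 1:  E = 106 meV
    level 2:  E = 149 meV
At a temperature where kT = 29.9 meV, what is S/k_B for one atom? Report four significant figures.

0.1889

Eᵢ/kT = 0.163880, 3.54515, 4.98328.
Z = Σ e^(−Eᵢ/kT) = e^(−0.163880) + e^(−3.54515) + e^(−4.98328) = 0.848844 + 0.0288643 + 0.00685155 = 0.884560.
⟨E⟩ = Σ EᵢPᵢ = 9.31518 meV.
S/k_B = ln Z + ⟨E⟩/kT = ln(0.884560) + 9.31518/29.9 = -0.122665 + 0.311544 = 0.1889.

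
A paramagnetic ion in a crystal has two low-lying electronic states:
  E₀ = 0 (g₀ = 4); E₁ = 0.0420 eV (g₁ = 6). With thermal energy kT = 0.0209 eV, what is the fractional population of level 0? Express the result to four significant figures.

Eᵢ/kT = 0, 2.00957.
Z = Σ gᵢe^(−Eᵢ/kT) = 4·e^(−0) + 6·e^(−2.00957) = 4.00000 + 0.804278 = 4.80428.
P₀ = g₀ e^(−E₀/kT) / Z = 4.00000/4.80428 = 0.8326.

0.8326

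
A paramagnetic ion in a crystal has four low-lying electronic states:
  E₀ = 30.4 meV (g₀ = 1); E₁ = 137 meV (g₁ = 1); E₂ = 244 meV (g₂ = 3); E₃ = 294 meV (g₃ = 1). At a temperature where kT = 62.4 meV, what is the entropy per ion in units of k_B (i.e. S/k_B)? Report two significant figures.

0.80

Eᵢ/kT = 0.4872, 2.196, 3.910, 4.712.
Z = Σ gᵢe^(−Eᵢ/kT) = 1·e^(−0.4872) + 1·e^(−2.196) + 3·e^(−3.910) + 1·e^(−4.712) = 0.6143 + 0.1112 + 0.06012 + 0.008987 = 0.7946.
⟨E⟩ = Σ EᵢPᵢ = 64.46 meV.
S/k_B = ln Z + ⟨E⟩/kT = ln(0.7946) + 64.46/62.4 = -0.2299 + 1.033 = 0.80.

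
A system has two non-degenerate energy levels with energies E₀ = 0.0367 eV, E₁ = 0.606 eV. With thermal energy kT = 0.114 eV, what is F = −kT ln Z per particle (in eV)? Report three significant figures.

Eᵢ/kT = 0.32193, 5.3158.
Z = Σ e^(−Eᵢ/kT) = e^(−0.32193) + e^(−5.3158) = 0.72475 + 0.0049133 = 0.72966.
F = −kT ln Z = −0.114 × ln(0.72966) = −0.114 × -0.31518 = 0.0359 eV.

0.0359 eV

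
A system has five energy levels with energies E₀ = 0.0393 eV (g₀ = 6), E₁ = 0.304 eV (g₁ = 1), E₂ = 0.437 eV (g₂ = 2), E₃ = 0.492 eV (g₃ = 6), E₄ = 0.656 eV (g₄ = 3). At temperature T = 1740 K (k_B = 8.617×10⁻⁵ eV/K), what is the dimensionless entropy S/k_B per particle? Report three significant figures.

2.16

k_BT = 8.617×10⁻⁵ × 1740 K = 0.14994 eV.
Eᵢ/kT = 0.26210, 2.0275, 2.9145, 3.2813, 4.3751.
Z = Σ gᵢe^(−Eᵢ/kT) = 6·e^(−0.26210) + 1·e^(−2.0275) + 2·e^(−2.9145) + 6·e^(−3.2813) + 3·e^(−4.3751) = 4.6166 + 0.13166 + 0.10846 + 0.22548 + 0.037761 = 5.1200.
⟨E⟩ = Σ EᵢPᵢ = 0.079016 eV.
S/k_B = ln Z + ⟨E⟩/kT = ln(5.1200) + 0.079016/0.14994 = 1.6332 + 0.52698 = 2.16.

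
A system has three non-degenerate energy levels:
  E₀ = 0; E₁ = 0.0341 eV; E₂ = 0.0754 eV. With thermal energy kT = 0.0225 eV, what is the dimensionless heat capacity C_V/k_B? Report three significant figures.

0.587

Eᵢ/kT = 0, 1.5156, 3.3511.
Z = Σ e^(−Eᵢ/kT) = e^(−0) + e^(−1.5156) + e^(−3.3511) = 1.0000 + 0.21968 + 0.035046 = 1.2547.
⟨E⟩ = 0.0080765 eV, ⟨E²⟩ = 0.00036239 eV².
C_V/k_B = (⟨E²⟩ − ⟨E⟩²)/(kT)² = (0.00036239 − 0.000065230)/0.00050625 = 0.587.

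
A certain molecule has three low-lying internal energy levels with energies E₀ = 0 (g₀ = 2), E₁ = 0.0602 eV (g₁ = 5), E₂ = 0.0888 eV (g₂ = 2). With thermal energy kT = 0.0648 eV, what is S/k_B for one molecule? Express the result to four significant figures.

Eᵢ/kT = 0, 0.929012, 1.37037.
Z = Σ gᵢe^(−Eᵢ/kT) = 2·e^(−0) + 5·e^(−0.929012) + 2·e^(−1.37037) = 2.00000 + 1.97472 + 0.508026 = 4.48275.
⟨E⟩ = Σ EᵢPᵢ = 0.0365826 eV.
S/k_B = ln Z + ⟨E⟩/kT = ln(4.48275) + 0.0365826/0.0648 = 1.50024 + 0.564546 = 2.065.

2.065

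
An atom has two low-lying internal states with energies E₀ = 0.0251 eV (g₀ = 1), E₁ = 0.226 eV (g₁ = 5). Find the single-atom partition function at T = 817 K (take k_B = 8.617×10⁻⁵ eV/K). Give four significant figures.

k_BT = 8.617×10⁻⁵ × 817 K = 0.0704009 eV.
Eᵢ/kT = 0.356530, 3.21019.
Z = Σ gᵢe^(−Eᵢ/kT) = 1·e^(−0.356530) + 5·e^(−3.21019) = 0.700101 + 0.201745 = 0.901846.

Z = 0.9018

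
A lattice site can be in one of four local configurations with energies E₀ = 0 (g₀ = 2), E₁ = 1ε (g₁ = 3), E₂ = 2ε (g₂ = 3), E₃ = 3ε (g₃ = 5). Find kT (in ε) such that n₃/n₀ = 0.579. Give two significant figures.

n₃/n₀ = (g₃/g₀) exp[−(E₃−E₀)/kT] = 0.579.
⇒ (E₃−E₀)/kT = ln((5/2)/0.579) = ln(4.318) = 1.463.
kT = 3ε / 1.463 = 2.1 ε.

2.1 ε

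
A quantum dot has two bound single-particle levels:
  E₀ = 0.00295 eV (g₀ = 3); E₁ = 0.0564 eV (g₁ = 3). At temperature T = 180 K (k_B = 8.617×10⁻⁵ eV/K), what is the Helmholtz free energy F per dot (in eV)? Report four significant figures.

k_BT = 8.617×10⁻⁵ × 180 K = 0.0155106 eV.
Eᵢ/kT = 0.190193, 3.63622.
Z = Σ gᵢe^(−Eᵢ/kT) = 3·e^(−0.190193) + 3·e^(−3.63622) = 2.48040 + 0.0790553 = 2.55946.
F = −kT ln Z = −0.0155106 × ln(2.55946) = −0.0155106 × 0.939796 = -0.01458 eV.

-0.01458 eV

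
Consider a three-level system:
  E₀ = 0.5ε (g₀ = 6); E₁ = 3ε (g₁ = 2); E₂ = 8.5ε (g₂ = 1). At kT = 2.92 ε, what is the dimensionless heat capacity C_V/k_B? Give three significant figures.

0.143

Eᵢ/kT = 0.17123, 1.0274, 2.9110.
Z = Σ gᵢe^(−Eᵢ/kT) = 6·e^(−0.17123) + 2·e^(−1.0274) + 1·e^(−2.9110) = 5.0558 + 0.71587 + 0.054421 = 5.8261.
⟨E⟩ = 0.88191 ε, ⟨E²⟩ = 1.9977 ε².
C_V/k_B = (⟨E²⟩ − ⟨E⟩²)/(kT)² = (1.9977 − 0.77777)/8.5264 = 0.143.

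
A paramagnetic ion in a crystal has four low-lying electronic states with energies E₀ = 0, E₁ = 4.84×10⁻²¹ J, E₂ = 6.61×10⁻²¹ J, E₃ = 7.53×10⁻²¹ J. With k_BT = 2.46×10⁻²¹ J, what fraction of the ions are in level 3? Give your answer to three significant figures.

0.0373

Eᵢ/kT = 0, 1.9675, 2.6870, 3.0610.
Z = Σ e^(−Eᵢ/kT) = e^(−0) + e^(−1.9675) + e^(−2.6870) + e^(−3.0610) = 1.0000 + 0.13981 + 0.068085 + 0.046841 = 1.2547.
P₃ = e^(−E₃/kT) / Z = 0.046841/1.2547 = 0.0373.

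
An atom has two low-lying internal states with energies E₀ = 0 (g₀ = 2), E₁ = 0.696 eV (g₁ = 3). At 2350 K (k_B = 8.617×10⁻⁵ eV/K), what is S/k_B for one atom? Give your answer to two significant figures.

k_BT = 8.617×10⁻⁵ × 2350 K = 0.2025 eV.
Eᵢ/kT = 0, 3.437.
Z = Σ gᵢe^(−Eᵢ/kT) = 2·e^(−0) + 3·e^(−3.437) = 2.000 + 0.09648 = 2.096.
⟨E⟩ = Σ EᵢPᵢ = 0.03204 eV.
S/k_B = ln Z + ⟨E⟩/kT = ln(2.096) + 0.03204/0.2025 = 0.7400 + 0.1582 = 0.90.

0.90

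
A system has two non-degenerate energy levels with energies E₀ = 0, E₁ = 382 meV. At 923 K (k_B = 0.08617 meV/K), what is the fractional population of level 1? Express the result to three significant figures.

k_BT = 0.08617 × 923 K = 79.535 meV.
Eᵢ/kT = 0, 4.8029.
Z = Σ e^(−Eᵢ/kT) = e^(−0) + e^(−4.8029) = 1.0000 + 0.0082059 = 1.0082.
P₁ = e^(−E₁/kT) / Z = 0.0082059/1.0082 = 0.00814.

0.00814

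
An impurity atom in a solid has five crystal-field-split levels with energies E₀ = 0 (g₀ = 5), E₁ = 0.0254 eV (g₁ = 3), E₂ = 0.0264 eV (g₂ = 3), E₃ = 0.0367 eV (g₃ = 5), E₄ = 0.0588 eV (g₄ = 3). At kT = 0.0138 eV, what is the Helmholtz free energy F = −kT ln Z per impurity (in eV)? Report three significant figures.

-0.0254 eV

Eᵢ/kT = 0, 1.8406, 1.9130, 2.6594, 4.2609.
Z = Σ gᵢe^(−Eᵢ/kT) = 5·e^(−0) + 3·e^(−1.8406) + 3·e^(−1.9130) + 5·e^(−2.6594) + 3·e^(−4.2609) = 5.0000 + 0.47617 + 0.44291 + 0.34995 + 0.042329 = 6.3114.
F = −kT ln Z = −0.0138 × ln(6.3114) = −0.0138 × 1.8424 = -0.0254 eV.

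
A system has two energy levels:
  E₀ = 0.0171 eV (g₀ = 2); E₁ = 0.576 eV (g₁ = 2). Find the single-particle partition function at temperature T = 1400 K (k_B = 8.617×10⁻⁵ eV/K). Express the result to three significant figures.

Z = 1.75

k_BT = 8.617×10⁻⁵ × 1400 K = 0.12064 eV.
Eᵢ/kT = 0.14174, 4.7745.
Z = Σ gᵢe^(−Eᵢ/kT) = 2·e^(−0.14174) + 2·e^(−4.7745) = 1.7357 + 0.016885 = 1.7526.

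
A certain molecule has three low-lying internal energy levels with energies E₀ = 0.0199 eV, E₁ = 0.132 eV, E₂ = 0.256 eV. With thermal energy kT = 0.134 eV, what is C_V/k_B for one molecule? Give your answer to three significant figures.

0.349

Eᵢ/kT = 0.14851, 0.98507, 1.9104.
Z = Σ e^(−Eᵢ/kT) = e^(−0.14851) + e^(−0.98507) + e^(−1.9104) = 0.86199 + 0.37341 + 0.14802 = 1.3834.
⟨E⟩ = 0.075421 eV, ⟨E²⟩ = 0.011962 eV².
C_V/k_B = (⟨E²⟩ − ⟨E⟩²)/(kT)² = (0.011962 − 0.0056883)/0.017956 = 0.349.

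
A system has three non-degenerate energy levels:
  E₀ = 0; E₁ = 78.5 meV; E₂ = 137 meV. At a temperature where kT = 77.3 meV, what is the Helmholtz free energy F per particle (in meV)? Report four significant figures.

-32.98 meV

Eᵢ/kT = 0, 1.01552, 1.77232.
Z = Σ e^(−Eᵢ/kT) = e^(−0) + e^(−1.01552) + e^(−1.77232) = 1.00000 + 0.362214 + 0.169938 = 1.53215.
F = −kT ln Z = −77.3 × ln(1.53215) = −77.3 × 0.426672 = -32.98 meV.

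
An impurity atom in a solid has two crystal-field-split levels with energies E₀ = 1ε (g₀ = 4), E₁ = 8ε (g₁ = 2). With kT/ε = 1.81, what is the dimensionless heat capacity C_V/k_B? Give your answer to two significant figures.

Eᵢ/kT = 0.5525, 4.420.
Z = Σ gᵢe^(−Eᵢ/kT) = 4·e^(−0.5525) + 2·e^(−4.420) = 2.302 + 0.02407 = 2.326.
⟨E⟩ = 1.072 ε, ⟨E²⟩ = 1.652 ε².
C_V/k_B = (⟨E²⟩ − ⟨E⟩²)/(kT)² = (1.652 − 1.149)/3.276 = 0.15.

0.15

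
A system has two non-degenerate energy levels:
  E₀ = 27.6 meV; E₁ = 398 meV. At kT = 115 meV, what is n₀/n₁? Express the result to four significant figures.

n₀/n₁ = exp[−(E₀−E₁)/kT] = exp(−(-370.4 meV)/(115 meV)) = exp(3.22087) = 25.05.

25.05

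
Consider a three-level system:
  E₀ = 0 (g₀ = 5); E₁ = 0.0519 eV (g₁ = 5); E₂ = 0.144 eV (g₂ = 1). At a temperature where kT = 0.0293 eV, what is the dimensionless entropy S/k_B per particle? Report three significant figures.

Eᵢ/kT = 0, 1.7713, 4.9147.
Z = Σ gᵢe^(−Eᵢ/kT) = 5·e^(−0) + 5·e^(−1.7713) + 1·e^(−4.9147) = 5.0000 + 0.85056 + 0.0073379 = 5.8579.
⟨E⟩ = Σ EᵢPᵢ = 0.0077162 eV.
S/k_B = ln Z + ⟨E⟩/kT = ln(5.8579) + 0.0077162/0.0293 = 1.7678 + 0.26335 = 2.03.

2.03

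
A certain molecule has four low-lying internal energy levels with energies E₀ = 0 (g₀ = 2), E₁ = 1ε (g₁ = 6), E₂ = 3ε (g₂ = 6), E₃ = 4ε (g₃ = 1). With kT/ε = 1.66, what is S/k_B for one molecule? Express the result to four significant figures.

2.475

Eᵢ/kT = 0, 0.602410, 1.80723, 2.40964.
Z = Σ gᵢe^(−Eᵢ/kT) = 2·e^(−0) + 6·e^(−0.602410) + 6·e^(−1.80723) + 1·e^(−2.40964) = 2.00000 + 3.28494 + 0.984649 + 0.0898476 = 6.35944.
⟨E⟩ = Σ EᵢPᵢ = 1.03756 ε.
S/k_B = ln Z + ⟨E⟩/kT = ln(6.35944) + 1.03756/1.66 = 1.84994 + 0.625036 = 2.475.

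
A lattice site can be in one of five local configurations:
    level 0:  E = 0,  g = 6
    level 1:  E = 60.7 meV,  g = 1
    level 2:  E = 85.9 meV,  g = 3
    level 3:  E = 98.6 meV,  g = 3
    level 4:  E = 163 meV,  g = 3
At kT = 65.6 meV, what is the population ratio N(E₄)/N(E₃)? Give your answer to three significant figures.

n₄/n₃ = (g₄/g₃) exp[−(E₄−E₃)/kT] = (3/3) × exp(−(64.4 meV)/(65.6 meV)) = (3/3) × exp(-0.98171) = 0.375.

0.375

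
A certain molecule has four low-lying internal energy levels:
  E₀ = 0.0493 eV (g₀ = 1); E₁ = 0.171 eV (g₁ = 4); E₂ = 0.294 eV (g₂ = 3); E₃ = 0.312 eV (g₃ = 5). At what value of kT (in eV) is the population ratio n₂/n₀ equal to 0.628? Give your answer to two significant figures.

n₂/n₀ = (g₂/g₀) exp[−(E₂−E₀)/kT] = 0.628.
⇒ (E₂−E₀)/kT = ln((3/1)/0.628) = ln(4.777) = 1.564.
kT = 0.2447 eV / 1.564 = 0.16 eV.

0.16 eV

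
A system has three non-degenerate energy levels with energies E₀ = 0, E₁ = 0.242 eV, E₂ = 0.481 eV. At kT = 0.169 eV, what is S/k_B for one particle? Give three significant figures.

0.651

Eᵢ/kT = 0, 1.4320, 2.8462.
Z = Σ e^(−Eᵢ/kT) = e^(−0) + e^(−1.4320) + e^(−2.8462) = 1.0000 + 0.23883 + 0.058065 = 1.2969.
⟨E⟩ = Σ EᵢPᵢ = 0.066101 eV.
S/k_B = ln Z + ⟨E⟩/kT = ln(1.2969) + 0.066101/0.169 = 0.25998 + 0.39113 = 0.651.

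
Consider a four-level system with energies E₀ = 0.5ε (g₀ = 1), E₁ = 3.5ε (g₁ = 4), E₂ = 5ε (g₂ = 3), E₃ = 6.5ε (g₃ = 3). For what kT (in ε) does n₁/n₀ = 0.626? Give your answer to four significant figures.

1.618 ε

n₁/n₀ = (g₁/g₀) exp[−(E₁−E₀)/kT] = 0.626.
⇒ (E₁−E₀)/kT = ln((4/1)/0.626) = ln(6.38978) = 1.85470.
kT = 3.0ε / 1.85470 = 1.618 ε.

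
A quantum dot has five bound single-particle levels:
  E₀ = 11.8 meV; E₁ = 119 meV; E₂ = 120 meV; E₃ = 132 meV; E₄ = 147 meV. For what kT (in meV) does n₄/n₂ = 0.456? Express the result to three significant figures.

n₄/n₂ = exp[−(E₄−E₂)/kT] = 0.456.
⇒ (E₄−E₂)/kT = ln(1/0.456) = ln(2.1930) = 0.78527.
kT = 27 meV / 0.78527 = 34.4 meV.

34.4 meV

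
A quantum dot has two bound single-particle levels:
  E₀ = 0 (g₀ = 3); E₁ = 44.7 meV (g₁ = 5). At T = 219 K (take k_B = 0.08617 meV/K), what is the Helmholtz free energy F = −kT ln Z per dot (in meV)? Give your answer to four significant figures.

k_BT = 0.08617 × 219 K = 18.8712 meV.
Eᵢ/kT = 0, 2.36869.
Z = Σ gᵢe^(−Eᵢ/kT) = 3·e^(−0) + 5·e^(−2.36869) = 3.00000 + 0.468016 = 3.46802.
F = −kT ln Z = −18.8712 × ln(3.46802) = −18.8712 × 1.24358 = -23.47 meV.

-23.47 meV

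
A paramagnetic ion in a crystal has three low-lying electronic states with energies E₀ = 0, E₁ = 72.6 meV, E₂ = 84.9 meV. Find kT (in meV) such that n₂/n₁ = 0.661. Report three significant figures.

n₂/n₁ = exp[−(E₂−E₁)/kT] = 0.661.
⇒ (E₂−E₁)/kT = ln(1/0.661) = ln(1.5129) = 0.41403.
kT = 12.3 meV / 0.41403 = 29.7 meV.

29.7 meV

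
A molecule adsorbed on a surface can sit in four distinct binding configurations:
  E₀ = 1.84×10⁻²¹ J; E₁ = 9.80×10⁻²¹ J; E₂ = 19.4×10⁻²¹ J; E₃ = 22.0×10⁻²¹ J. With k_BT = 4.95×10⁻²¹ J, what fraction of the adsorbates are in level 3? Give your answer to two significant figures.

0.014

Eᵢ/kT = 0.3717, 1.980, 3.919, 4.444.
Z = Σ e^(−Eᵢ/kT) = e^(−0.3717) + e^(−1.980) + e^(−3.919) + e^(−4.444) = 0.6896 + 0.1381 + 0.01986 + 0.01175 = 0.8593.
P₃ = e^(−E₃/kT) / Z = 0.01175/0.8593 = 0.014.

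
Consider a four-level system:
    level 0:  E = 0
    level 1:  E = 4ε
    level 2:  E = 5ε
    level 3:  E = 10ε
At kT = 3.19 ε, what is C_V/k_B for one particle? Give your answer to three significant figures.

0.618

Eᵢ/kT = 0, 1.2539, 1.5674, 3.1348.
Z = Σ e^(−Eᵢ/kT) = e^(−0) + e^(−1.2539) + e^(−1.5674) + e^(−3.1348) = 1.0000 + 0.28539 + 0.20859 + 0.043508 = 1.5375.
⟨E⟩ = 1.7038 ε, ⟨E²⟩ = 9.1914 ε².
C_V/k_B = (⟨E²⟩ − ⟨E⟩²)/(kT)² = (9.1914 − 2.9029)/10.176 = 0.618.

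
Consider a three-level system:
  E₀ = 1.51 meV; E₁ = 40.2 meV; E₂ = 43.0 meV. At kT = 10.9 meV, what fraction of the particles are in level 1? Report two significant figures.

Eᵢ/kT = 0.1385, 3.688, 3.945.
Z = Σ e^(−Eᵢ/kT) = e^(−0.1385) + e^(−3.688) + e^(−3.945) = 0.8707 + 0.02502 + 0.01935 = 0.9151.
P₁ = e^(−E₁/kT) / Z = 0.02502/0.9151 = 0.027.

0.027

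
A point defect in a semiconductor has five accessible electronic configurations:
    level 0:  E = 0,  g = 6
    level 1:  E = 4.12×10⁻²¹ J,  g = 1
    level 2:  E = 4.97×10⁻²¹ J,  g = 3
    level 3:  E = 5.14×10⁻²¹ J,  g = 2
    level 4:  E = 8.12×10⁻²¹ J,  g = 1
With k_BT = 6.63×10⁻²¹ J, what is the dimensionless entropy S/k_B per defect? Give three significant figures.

2.49

Eᵢ/kT = 0, 0.62142, 0.74962, 0.77526, 1.2247.
Z = Σ gᵢe^(−Eᵢ/kT) = 6·e^(−0) + 1·e^(−0.62142) + 3·e^(−0.74962) + 2·e^(−0.77526) + 1·e^(−1.2247) = 6.0000 + 0.53718 + 1.4176 + 0.92117 + 0.29385 = 9.1698.
⟨E⟩ = Σ EᵢPᵢ = 1.7862 ×10⁻²¹ J.
S/k_B = ln Z + ⟨E⟩/kT = ln(9.1698) + 1.7862/6.63 = 2.2159 + 0.26941 = 2.49.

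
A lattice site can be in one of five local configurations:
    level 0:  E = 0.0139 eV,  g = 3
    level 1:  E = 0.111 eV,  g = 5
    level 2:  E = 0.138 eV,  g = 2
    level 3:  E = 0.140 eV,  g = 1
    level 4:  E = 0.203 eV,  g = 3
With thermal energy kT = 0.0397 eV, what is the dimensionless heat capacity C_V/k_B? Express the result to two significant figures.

1.0

Eᵢ/kT = 0.3501, 2.796, 3.476, 3.526, 5.113.
Z = Σ gᵢe^(−Eᵢ/kT) = 3·e^(−0.3501) + 5·e^(−2.796) + 2·e^(−3.476) + 1·e^(−3.526) + 3·e^(−5.113) = 2.114 + 0.3053 + 0.06186 + 0.02942 + 0.01805 = 2.529.
⟨E⟩ = 0.03147 eV, ⟨E²⟩ = 0.002637 eV².
C_V/k_B = (⟨E²⟩ − ⟨E⟩²)/(kT)² = (0.002637 − 0.0009904)/0.001576 = 1.0.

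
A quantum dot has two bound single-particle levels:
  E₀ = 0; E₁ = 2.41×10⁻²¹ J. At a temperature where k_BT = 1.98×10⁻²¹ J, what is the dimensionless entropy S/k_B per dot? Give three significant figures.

Eᵢ/kT = 0, 1.2172.
Z = Σ e^(−Eᵢ/kT) = e^(−0) + e^(−1.2172) = 1.0000 + 0.29606 = 1.2961.
⟨E⟩ = Σ EᵢPᵢ = 0.55050 ×10⁻²¹ J.
S/k_B = ln Z + ⟨E⟩/kT = ln(1.2961) + 0.55050/1.98 = 0.25936 + 0.27803 = 0.537.

0.537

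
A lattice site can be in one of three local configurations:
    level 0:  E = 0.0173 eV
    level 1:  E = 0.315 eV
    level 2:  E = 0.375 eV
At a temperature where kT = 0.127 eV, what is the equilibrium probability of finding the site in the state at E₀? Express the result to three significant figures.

0.865

Eᵢ/kT = 0.13622, 2.4803, 2.9528.
Z = Σ e^(−Eᵢ/kT) = e^(−0.13622) + e^(−2.4803) + e^(−2.9528) = 0.87265 + 0.083718 + 0.052193 = 1.0086.
P₀ = e^(−E₀/kT) / Z = 0.87265/1.0086 = 0.865.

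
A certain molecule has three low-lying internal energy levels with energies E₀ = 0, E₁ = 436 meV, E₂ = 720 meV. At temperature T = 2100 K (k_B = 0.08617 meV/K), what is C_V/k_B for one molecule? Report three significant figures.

0.669

k_BT = 0.08617 × 2100 K = 180.96 meV.
Eᵢ/kT = 0, 2.4094, 3.9788.
Z = Σ e^(−Eᵢ/kT) = e^(−0) + e^(−2.4094) + e^(−3.9788) = 1.0000 + 0.089869 + 0.018708 = 1.1086.
⟨E⟩ = 47.495 meV, ⟨E²⟩ = 24158 meV².
C_V/k_B = (⟨E²⟩ − ⟨E⟩²)/(kT)² = (24158 − 2255.8)/32747 = 0.669.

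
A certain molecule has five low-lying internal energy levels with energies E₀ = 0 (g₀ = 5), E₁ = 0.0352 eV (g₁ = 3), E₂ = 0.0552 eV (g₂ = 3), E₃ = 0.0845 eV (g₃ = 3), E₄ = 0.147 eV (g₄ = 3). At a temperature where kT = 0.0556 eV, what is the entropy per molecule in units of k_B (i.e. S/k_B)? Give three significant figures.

2.58

Eᵢ/kT = 0, 0.63309, 0.99281, 1.5198, 2.6439.
Z = Σ gᵢe^(−Eᵢ/kT) = 5·e^(−0) + 3·e^(−0.63309) + 3·e^(−0.99281) + 3·e^(−1.5198) + 3·e^(−2.6439) = 5.0000 + 1.5928 + 1.1116 + 0.65627 + 0.21325 = 8.5739.
⟨E⟩ = Σ EᵢPᵢ = 0.023820 eV.
S/k_B = ln Z + ⟨E⟩/kT = ln(8.5739) + 0.023820/0.0556 = 2.1487 + 0.42842 = 2.58.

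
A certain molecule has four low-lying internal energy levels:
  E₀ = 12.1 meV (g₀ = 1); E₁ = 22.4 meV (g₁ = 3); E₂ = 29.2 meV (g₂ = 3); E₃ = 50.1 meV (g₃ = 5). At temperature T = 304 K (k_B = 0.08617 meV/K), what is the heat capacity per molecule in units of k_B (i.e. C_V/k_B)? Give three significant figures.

k_BT = 0.08617 × 304 K = 26.196 meV.
Eᵢ/kT = 0.46190, 0.85509, 1.1147, 1.9125.
Z = Σ gᵢe^(−Eᵢ/kT) = 1·e^(−0.46190) + 3·e^(−0.85509) + 3·e^(−1.1147) + 5·e^(−1.9125) = 0.63009 + 1.2757 + 0.98404 + 0.73855 = 3.6284.
⟨E⟩ = 28.094 meV, ⟨E²⟩ = 943.98 meV².
C_V/k_B = (⟨E²⟩ − ⟨E⟩²)/(kT)² = (943.98 − 789.27)/686.23 = 0.225.

0.225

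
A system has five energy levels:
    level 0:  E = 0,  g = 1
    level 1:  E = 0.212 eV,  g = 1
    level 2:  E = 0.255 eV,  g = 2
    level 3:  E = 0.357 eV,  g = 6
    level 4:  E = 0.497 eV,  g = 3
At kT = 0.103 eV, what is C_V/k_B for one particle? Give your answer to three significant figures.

Eᵢ/kT = 0, 2.0583, 2.4757, 3.4660, 4.8252.
Z = Σ gᵢe^(−Eᵢ/kT) = 1·e^(−0) + 1·e^(−2.0583) + 2·e^(−2.4757) + 6·e^(−3.4660) + 3·e^(−4.8252) = 1.0000 + 0.12767 + 0.16821 + 0.18745 + 0.024075 = 1.5074.
⟨E⟩ = 0.098743 eV, ⟨E²⟩ = 0.030856 eV².
C_V/k_B = (⟨E²⟩ − ⟨E⟩²)/(kT)² = (0.030856 − 0.0097502)/0.010609 = 1.99.

1.99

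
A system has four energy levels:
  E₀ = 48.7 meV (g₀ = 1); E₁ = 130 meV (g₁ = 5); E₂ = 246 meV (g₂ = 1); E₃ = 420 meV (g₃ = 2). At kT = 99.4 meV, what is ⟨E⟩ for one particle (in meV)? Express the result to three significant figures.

115 meV

Eᵢ/kT = 0.48994, 1.3078, 2.4748, 4.2254.
Z = Σ gᵢe^(−Eᵢ/kT) = 1·e^(−0.48994) + 5·e^(−1.3078) + 1·e^(−2.4748) + 2·e^(−4.2254) = 0.61266 + 1.3521 + 0.084180 + 0.029239 = 2.0782.
⟨E⟩ = Σ Eᵢ gᵢe^(−Eᵢ/kT) / Z = (48.7·0.61266 + 130·1.3521 + 246·0.084180 + 420·0.029239) / 2.0782 = 115 meV.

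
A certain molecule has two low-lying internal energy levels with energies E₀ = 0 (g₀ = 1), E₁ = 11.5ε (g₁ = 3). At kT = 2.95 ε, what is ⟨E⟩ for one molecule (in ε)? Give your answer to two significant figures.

Eᵢ/kT = 0, 3.898.
Z = Σ gᵢe^(−Eᵢ/kT) = 1·e^(−0) + 3·e^(−3.898) = 1.000 + 0.06085 = 1.061.
⟨E⟩ = Σ Eᵢ gᵢe^(−Eᵢ/kT) / Z = (0·1.000 + 11.5·0.06085) / 1.061 = 0.66 ε.

0.66 ε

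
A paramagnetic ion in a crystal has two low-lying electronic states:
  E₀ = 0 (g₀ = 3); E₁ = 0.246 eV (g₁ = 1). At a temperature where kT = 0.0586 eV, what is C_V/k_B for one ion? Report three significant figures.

Eᵢ/kT = 0, 4.1980.
Z = Σ gᵢe^(−Eᵢ/kT) = 3·e^(−0) + 1·e^(−4.1980) = 3.0000 + 0.015026 = 3.0150.
⟨E⟩ = 0.0012260 eV, ⟨E²⟩ = 0.00030160 eV².
C_V/k_B = (⟨E²⟩ − ⟨E⟩²)/(kT)² = (0.00030160 − 0.0000015031)/0.0034340 = 0.0874.

0.0874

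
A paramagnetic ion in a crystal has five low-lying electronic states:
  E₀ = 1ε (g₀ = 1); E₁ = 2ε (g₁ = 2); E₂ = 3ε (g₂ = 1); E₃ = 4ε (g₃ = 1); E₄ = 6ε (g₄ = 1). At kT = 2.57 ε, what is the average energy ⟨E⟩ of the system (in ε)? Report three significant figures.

2.20 ε

Eᵢ/kT = 0.38911, 0.77821, 1.1673, 1.5564, 2.3346.
Z = Σ gᵢe^(−Eᵢ/kT) = 1·e^(−0.38911) + 2·e^(−0.77821) + 1·e^(−1.1673) + 1·e^(−1.5564) + 1·e^(−2.3346) = 0.67766 + 0.91845 + 0.31121 + 0.21089 + 0.096849 = 2.2151.
⟨E⟩ = Σ Eᵢ gᵢe^(−Eᵢ/kT) / Z = (1·0.67766 + 2·0.91845 + 3·0.31121 + 4·0.21089 + 6·0.096849) / 2.2151 = 2.20 ε.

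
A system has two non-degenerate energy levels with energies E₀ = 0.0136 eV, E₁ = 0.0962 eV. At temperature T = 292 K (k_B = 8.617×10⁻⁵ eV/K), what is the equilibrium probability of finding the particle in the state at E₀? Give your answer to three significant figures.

k_BT = 8.617×10⁻⁵ × 292 K = 0.025162 eV.
Eᵢ/kT = 0.54050, 3.8232.
Z = Σ e^(−Eᵢ/kT) = e^(−0.54050) + e^(−3.8232) = 0.58246 + 0.021858 = 0.60432.
P₀ = e^(−E₀/kT) / Z = 0.58246/0.60432 = 0.964.

0.964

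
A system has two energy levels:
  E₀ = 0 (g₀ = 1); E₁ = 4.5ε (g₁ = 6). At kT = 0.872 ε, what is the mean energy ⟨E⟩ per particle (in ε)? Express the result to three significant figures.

0.150 ε

Eᵢ/kT = 0, 5.1606.
Z = Σ gᵢe^(−Eᵢ/kT) = 1·e^(−0) + 6·e^(−5.1606) = 1.0000 + 0.034430 = 1.0344.
⟨E⟩ = Σ Eᵢ gᵢe^(−Eᵢ/kT) / Z = (0·1.0000 + 4.5·0.034430) / 1.0344 = 0.150 ε.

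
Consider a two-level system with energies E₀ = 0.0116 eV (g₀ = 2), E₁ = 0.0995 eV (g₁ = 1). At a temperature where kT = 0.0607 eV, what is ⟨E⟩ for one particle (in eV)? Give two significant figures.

Eᵢ/kT = 0.1911, 1.639.
Z = Σ gᵢe^(−Eᵢ/kT) = 2·e^(−0.1911) + 1·e^(−1.639) = 1.652 + 0.1942 = 1.846.
⟨E⟩ = Σ Eᵢ gᵢe^(−Eᵢ/kT) / Z = (0.0116·1.652 + 0.0995·0.1942) / 1.846 = 0.021 eV.

0.021 eV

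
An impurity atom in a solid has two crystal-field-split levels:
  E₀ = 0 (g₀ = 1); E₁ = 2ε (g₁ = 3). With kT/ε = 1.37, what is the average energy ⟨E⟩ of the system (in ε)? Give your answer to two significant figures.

0.82 ε

Eᵢ/kT = 0, 1.460.
Z = Σ gᵢe^(−Eᵢ/kT) = 1·e^(−0) + 3·e^(−1.460) = 1.000 + 0.6967 = 1.697.
⟨E⟩ = Σ Eᵢ gᵢe^(−Eᵢ/kT) / Z = (0·1.000 + 2·0.6967) / 1.697 = 0.82 ε.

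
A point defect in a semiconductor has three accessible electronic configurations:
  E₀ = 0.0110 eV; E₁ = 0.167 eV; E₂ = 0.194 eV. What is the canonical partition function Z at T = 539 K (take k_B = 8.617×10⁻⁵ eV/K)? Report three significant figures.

Z = 0.832

k_BT = 8.617×10⁻⁵ × 539 K = 0.046446 eV.
Eᵢ/kT = 0.23683, 3.5956, 4.1769.
Z = Σ e^(−Eᵢ/kT) = e^(−0.23683) + e^(−3.5956) + e^(−4.1769) = 0.78913 + 0.027444 + 0.015346 = 0.83192.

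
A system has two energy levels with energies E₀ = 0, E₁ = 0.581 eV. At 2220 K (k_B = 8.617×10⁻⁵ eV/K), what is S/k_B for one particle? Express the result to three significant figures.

k_BT = 8.617×10⁻⁵ × 2220 K = 0.19130 eV.
Eᵢ/kT = 0, 3.0371.
Z = Σ e^(−Eᵢ/kT) = e^(−0) + e^(−3.0371) = 1.0000 + 0.047974 = 1.0480.
⟨E⟩ = Σ EᵢPᵢ = 0.026596 eV.
S/k_B = ln Z + ⟨E⟩/kT = ln(1.0480) + 0.026596/0.19130 = 0.046884 + 0.13903 = 0.186.

0.186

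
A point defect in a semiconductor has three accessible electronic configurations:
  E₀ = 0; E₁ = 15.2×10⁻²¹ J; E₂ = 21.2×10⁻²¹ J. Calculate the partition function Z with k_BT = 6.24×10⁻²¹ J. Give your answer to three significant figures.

Z = 1.12

Eᵢ/kT = 0, 2.4359, 3.3974.
Z = Σ e^(−Eᵢ/kT) = e^(−0) + e^(−2.4359) + e^(−3.3974) = 1.0000 + 0.087519 + 0.033460 = 1.1210.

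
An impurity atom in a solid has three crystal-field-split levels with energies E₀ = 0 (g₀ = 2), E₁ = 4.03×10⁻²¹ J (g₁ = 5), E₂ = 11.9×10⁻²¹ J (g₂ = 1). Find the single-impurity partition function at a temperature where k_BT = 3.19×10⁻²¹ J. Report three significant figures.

Eᵢ/kT = 0, 1.2633, 3.7304.
Z = Σ gᵢe^(−Eᵢ/kT) = 2·e^(−0) + 5·e^(−1.2633) + 1·e^(−3.7304) = 2.0000 + 1.4136 + 0.023983 = 3.4376.

Z = 3.44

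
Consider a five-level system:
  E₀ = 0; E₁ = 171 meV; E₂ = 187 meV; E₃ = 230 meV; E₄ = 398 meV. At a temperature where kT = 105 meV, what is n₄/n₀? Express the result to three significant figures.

n₄/n₀ = exp[−(E₄−E₀)/kT] = exp(−(398 meV)/(105 meV)) = exp(-3.7905) = 0.0226.

0.0226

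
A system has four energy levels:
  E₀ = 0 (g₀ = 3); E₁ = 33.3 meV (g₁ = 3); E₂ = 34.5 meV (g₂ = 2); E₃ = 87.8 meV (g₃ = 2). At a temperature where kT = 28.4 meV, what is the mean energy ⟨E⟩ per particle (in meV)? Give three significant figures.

Eᵢ/kT = 0, 1.1725, 1.2148, 3.0915.
Z = Σ gᵢe^(−Eᵢ/kT) = 3·e^(−0) + 3·e^(−1.1725) + 2·e^(−1.2148) + 2·e^(−3.0915) = 3.0000 + 0.92878 + 0.59354 + 0.090868 = 4.6132.
⟨E⟩ = Σ Eᵢ gᵢe^(−Eᵢ/kT) / Z = (0·3.0000 + 33.3·0.92878 + 34.5·0.59354 + 87.8·0.090868) / 4.6132 = 12.9 meV.

12.9 meV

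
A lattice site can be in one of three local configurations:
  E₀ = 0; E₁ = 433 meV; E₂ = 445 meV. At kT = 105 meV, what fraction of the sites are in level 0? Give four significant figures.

Eᵢ/kT = 0, 4.12381, 4.23810.
Z = Σ e^(−Eᵢ/kT) = e^(−0) + e^(−4.12381) + e^(−4.23810) = 1.00000 + 0.0161827 + 0.0144350 = 1.03062.
P₀ = e^(−E₀/kT) / Z = 1.00000/1.03062 = 0.9703.

0.9703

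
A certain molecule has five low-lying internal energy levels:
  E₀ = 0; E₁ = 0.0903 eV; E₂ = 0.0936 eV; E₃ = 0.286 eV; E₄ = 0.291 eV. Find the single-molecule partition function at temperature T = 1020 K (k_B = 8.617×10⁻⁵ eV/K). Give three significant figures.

Z = 1.78

k_BT = 8.617×10⁻⁵ × 1020 K = 0.087893 eV.
Eᵢ/kT = 0, 1.0274, 1.0649, 3.2540, 3.3108.
Z = Σ e^(−Eᵢ/kT) = e^(−0) + e^(−1.0274) + e^(−1.0649) + e^(−3.2540) + e^(−3.3108) = 1.0000 + 0.35794 + 0.34476 + 0.038619 + 0.036487 = 1.7778.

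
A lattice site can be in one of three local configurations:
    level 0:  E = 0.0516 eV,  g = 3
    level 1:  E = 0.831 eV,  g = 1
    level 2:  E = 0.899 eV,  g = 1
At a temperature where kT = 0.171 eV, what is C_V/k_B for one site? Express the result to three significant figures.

0.129

Eᵢ/kT = 0.30175, 4.8596, 5.2573.
Z = Σ gᵢe^(−Eᵢ/kT) = 3·e^(−0.30175) + 1·e^(−4.8596) + 1·e^(−5.2573) = 2.2186 + 0.0077536 + 0.0052094 = 2.2316.
⟨E⟩ = 0.056285 eV, ⟨E²⟩ = 0.0069330 eV².
C_V/k_B = (⟨E²⟩ − ⟨E⟩²)/(kT)² = (0.0069330 − 0.0031680)/0.029241 = 0.129.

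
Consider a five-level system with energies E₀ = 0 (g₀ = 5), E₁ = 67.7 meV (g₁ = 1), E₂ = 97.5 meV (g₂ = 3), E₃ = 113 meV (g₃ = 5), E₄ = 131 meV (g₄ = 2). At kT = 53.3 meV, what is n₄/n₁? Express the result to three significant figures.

0.610

n₄/n₁ = (g₄/g₁) exp[−(E₄−E₁)/kT] = (2/1) × exp(−(63.3 meV)/(53.3 meV)) = (2/1) × exp(-1.1876) = 0.610.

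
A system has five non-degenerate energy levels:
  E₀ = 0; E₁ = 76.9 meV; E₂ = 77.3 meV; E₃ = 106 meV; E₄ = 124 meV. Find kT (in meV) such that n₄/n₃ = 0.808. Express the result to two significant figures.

n₄/n₃ = exp[−(E₄−E₃)/kT] = 0.808.
⇒ (E₄−E₃)/kT = ln(1/0.808) = ln(1.238) = 0.2135.
kT = 18 meV / 0.2135 = 84 meV.

84 meV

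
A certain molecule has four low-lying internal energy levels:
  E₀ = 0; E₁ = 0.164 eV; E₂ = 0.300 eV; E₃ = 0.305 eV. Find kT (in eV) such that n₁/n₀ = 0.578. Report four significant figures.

0.2992 eV

n₁/n₀ = exp[−(E₁−E₀)/kT] = 0.578.
⇒ (E₁−E₀)/kT = ln(1/0.578) = ln(1.73010) = 0.548179.
kT = 0.164 eV / 0.548179 = 0.2992 eV.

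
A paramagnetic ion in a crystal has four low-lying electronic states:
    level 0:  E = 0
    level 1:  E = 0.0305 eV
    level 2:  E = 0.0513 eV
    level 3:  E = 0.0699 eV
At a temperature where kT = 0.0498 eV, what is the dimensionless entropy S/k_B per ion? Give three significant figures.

Eᵢ/kT = 0, 0.61245, 1.0301, 1.4036.
Z = Σ e^(−Eᵢ/kT) = e^(−0) + e^(−0.61245) + e^(−1.0301) + e^(−1.4036) = 1.0000 + 0.54202 + 0.35697 + 0.24571 = 2.1447.
⟨E⟩ = Σ EᵢPᵢ = 0.024255 eV.
S/k_B = ln Z + ⟨E⟩/kT = ln(2.1447) + 0.024255/0.0498 = 0.76300 + 0.48705 = 1.25.

1.25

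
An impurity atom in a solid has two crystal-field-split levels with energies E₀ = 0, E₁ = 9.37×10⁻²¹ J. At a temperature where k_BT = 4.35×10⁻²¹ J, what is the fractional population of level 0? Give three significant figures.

0.896

Eᵢ/kT = 0, 2.1540.
Z = Σ e^(−Eᵢ/kT) = e^(−0) + e^(−2.1540) = 1.0000 + 0.11602 = 1.1160.
P₀ = e^(−E₀/kT) / Z = 1.0000/1.1160 = 0.896.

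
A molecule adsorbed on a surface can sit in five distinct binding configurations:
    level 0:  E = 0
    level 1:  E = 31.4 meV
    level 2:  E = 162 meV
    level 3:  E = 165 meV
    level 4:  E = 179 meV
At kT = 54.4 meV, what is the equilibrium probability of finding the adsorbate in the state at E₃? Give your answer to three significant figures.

Eᵢ/kT = 0, 0.57721, 2.9779, 3.0331, 3.2904.
Z = Σ e^(−Eᵢ/kT) = e^(−0) + e^(−0.57721) + e^(−2.9779) + e^(−3.0331) + e^(−3.2904) = 1.0000 + 0.56146 + 0.050900 + 0.048166 + 0.037239 = 1.6978.
P₃ = e^(−E₃/kT) / Z = 0.048166/1.6978 = 0.0284.

0.0284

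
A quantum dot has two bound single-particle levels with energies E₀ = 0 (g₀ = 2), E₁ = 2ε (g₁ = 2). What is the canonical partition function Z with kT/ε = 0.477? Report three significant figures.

Z = 2.03

Eᵢ/kT = 0, 4.1929.
Z = Σ gᵢe^(−Eᵢ/kT) = 2·e^(−0) + 2·e^(−4.1929) = 2.0000 + 0.030205 = 2.0302.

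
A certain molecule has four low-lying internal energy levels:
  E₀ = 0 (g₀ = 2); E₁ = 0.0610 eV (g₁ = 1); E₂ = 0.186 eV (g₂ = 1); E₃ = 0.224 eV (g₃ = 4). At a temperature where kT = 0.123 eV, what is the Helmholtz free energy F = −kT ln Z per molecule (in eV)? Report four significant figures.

-0.1533 eV

Eᵢ/kT = 0, 0.495935, 1.51220, 1.82114.
Z = Σ gᵢe^(−Eᵢ/kT) = 2·e^(−0) + 1·e^(−0.495935) + 1·e^(−1.51220) + 4·e^(−1.82114) = 2.00000 + 0.609001 + 0.220425 + 0.647365 = 3.47679.
F = −kT ln Z = −0.123 × ln(3.47679) = −0.123 × 1.24611 = -0.1533 eV.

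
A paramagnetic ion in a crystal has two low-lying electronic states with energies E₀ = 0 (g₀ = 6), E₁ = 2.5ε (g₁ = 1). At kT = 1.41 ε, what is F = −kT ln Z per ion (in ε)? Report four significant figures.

Eᵢ/kT = 0, 1.77305.
Z = Σ gᵢe^(−Eᵢ/kT) = 6·e^(−0) + 1·e^(−1.77305) = 6.00000 + 0.169814 = 6.16981.
F = −kT ln Z = −1.41 × ln(6.16981) = −1.41 × 1.81967 = -2.566 ε.

-2.566 ε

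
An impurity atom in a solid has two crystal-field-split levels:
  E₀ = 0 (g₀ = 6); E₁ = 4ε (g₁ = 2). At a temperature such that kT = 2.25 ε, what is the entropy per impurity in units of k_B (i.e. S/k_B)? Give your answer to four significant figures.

1.941

Eᵢ/kT = 0, 1.77778.
Z = Σ gᵢe^(−Eᵢ/kT) = 6·e^(−0) + 2·e^(−1.77778) = 6.00000 + 0.338026 = 6.33803.
⟨E⟩ = Σ EᵢPᵢ = 0.213332 ε.
S/k_B = ln Z + ⟨E⟩/kT = ln(6.33803) + 0.213332/2.25 = 1.84657 + 0.0948142 = 1.941.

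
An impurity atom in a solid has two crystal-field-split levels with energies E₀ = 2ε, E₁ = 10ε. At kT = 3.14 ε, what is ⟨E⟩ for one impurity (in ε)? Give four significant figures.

2.581 ε

Eᵢ/kT = 0.636943, 3.18471.
Z = Σ e^(−Eᵢ/kT) = e^(−0.636943) + e^(−3.18471) = 0.528907 + 0.0413902 = 0.570297.
⟨E⟩ = Σ Eᵢ e^(−Eᵢ/kT) / Z = (2·0.528907 + 10·0.0413902) / 0.570297 = 2.581 ε.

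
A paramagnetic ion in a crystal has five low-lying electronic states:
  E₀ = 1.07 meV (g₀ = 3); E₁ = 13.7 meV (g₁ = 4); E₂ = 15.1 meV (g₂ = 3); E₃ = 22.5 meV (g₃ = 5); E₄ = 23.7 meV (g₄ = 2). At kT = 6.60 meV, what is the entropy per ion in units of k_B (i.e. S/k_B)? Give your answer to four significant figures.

2.089

Eᵢ/kT = 0.162121, 2.07576, 2.28788, 3.40909, 3.59091.
Z = Σ gᵢe^(−Eᵢ/kT) = 3·e^(−0.162121) + 4·e^(−2.07576) + 3·e^(−2.28788) + 5·e^(−3.40909) + 2·e^(−3.59091) = 2.55101 + 0.501844 + 0.304444 + 0.165356 + 0.0551465 = 3.57780.
⟨E⟩ = Σ EᵢPᵢ = 5.37465 meV.
S/k_B = ln Z + ⟨E⟩/kT = ln(3.57780) + 5.37465/6.60 = 1.27475 + 0.814341 = 2.089.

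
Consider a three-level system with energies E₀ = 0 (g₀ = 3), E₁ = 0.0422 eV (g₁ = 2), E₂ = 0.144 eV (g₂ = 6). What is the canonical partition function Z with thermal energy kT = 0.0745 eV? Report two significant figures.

Z = 5.0

Eᵢ/kT = 0, 0.5664, 1.933.
Z = Σ gᵢe^(−Eᵢ/kT) = 3·e^(−0) + 2·e^(−0.5664) + 6·e^(−1.933) = 3.000 + 1.135 + 0.8683 = 5.003.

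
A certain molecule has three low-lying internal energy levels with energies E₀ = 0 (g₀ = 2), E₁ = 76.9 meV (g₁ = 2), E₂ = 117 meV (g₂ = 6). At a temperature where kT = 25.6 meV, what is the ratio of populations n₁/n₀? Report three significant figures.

n₁/n₀ = (g₁/g₀) exp[−(E₁−E₀)/kT] = (2/2) × exp(−(76.9 meV)/(25.6 meV)) = (2/2) × exp(-3.0039) = 0.0496.

0.0496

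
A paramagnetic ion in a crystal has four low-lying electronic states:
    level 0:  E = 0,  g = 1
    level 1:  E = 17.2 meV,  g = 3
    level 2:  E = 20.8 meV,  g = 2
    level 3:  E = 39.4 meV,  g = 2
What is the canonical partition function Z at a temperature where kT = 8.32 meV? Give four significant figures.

Eᵢ/kT = 0, 2.06731, 2.50000, 4.73558.
Z = Σ gᵢe^(−Eᵢ/kT) = 1·e^(−0) + 3·e^(−2.06731) + 2·e^(−2.50000) + 2·e^(−4.73558) = 1.00000 + 0.379577 + 0.164170 + 0.0175547 = 1.56130.

Z = 1.561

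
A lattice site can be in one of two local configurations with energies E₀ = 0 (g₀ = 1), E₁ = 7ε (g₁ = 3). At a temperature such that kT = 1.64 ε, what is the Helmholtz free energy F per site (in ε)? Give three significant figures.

-0.0675 ε

Eᵢ/kT = 0, 4.2683.
Z = Σ gᵢe^(−Eᵢ/kT) = 1·e^(−0) + 3·e^(−4.2683) = 1.0000 + 0.042017 = 1.0420.
F = −kT ln Z = −1.64 × ln(1.0420) = −1.64 × 0.041142 = -0.0675 ε.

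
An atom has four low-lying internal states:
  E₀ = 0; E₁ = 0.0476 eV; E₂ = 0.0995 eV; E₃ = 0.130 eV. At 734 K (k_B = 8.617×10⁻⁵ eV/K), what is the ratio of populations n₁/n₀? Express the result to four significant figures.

k_BT = 8.617×10⁻⁵ × 734 K = 0.0632488 eV.
n₁/n₀ = exp[−(E₁−E₀)/kT] = exp(−(0.0476 eV)/(0.0632488 eV)) = exp(-0.752583) = 0.4711.

0.4711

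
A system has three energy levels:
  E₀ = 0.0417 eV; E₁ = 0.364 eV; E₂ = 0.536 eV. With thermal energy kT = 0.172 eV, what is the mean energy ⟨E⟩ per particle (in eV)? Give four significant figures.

0.1057 eV

Eᵢ/kT = 0.242442, 2.11628, 3.11628.
Z = Σ e^(−Eᵢ/kT) = e^(−0.242442) + e^(−2.11628) + e^(−3.11628) = 0.784709 + 0.120479 + 0.0443217 = 0.949510.
⟨E⟩ = Σ Eᵢ e^(−Eᵢ/kT) / Z = (0.0417·0.784709 + 0.364·0.120479 + 0.536·0.0443217) / 0.949510 = 0.1057 eV.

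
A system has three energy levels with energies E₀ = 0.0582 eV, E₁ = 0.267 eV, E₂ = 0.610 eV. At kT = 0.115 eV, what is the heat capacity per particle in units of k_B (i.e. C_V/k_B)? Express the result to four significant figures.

0.5384

Eᵢ/kT = 0.506087, 2.32174, 5.30435.
Z = Σ e^(−Eᵢ/kT) = e^(−0.506087) + e^(−2.32174) + e^(−5.30435) = 0.602850 + 0.0981027 + 0.00496993 = 0.705923.
⟨E⟩ = 0.0911019 eV, ⟨E²⟩ = 0.0154195 eV².
C_V/k_B = (⟨E²⟩ − ⟨E⟩²)/(kT)² = (0.0154195 − 0.00829956)/0.0132250 = 0.5384.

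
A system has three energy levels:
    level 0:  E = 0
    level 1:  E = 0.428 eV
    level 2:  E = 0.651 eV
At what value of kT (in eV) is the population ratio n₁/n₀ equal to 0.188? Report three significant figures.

0.256 eV

n₁/n₀ = exp[−(E₁−E₀)/kT] = 0.188.
⇒ (E₁−E₀)/kT = ln(1/0.188) = ln(5.3191) = 1.6713.
kT = 0.428 eV / 1.6713 = 0.256 eV.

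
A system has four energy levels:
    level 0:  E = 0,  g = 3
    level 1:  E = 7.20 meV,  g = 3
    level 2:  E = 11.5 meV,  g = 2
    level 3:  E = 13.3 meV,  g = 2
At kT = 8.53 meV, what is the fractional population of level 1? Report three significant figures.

0.247

Eᵢ/kT = 0, 0.84408, 1.3482, 1.5592.
Z = Σ gᵢe^(−Eᵢ/kT) = 3·e^(−0) + 3·e^(−0.84408) + 2·e^(−1.3482) + 2·e^(−1.5592) = 3.0000 + 1.2899 + 0.51941 + 0.42061 = 5.2299.
P₁ = g₁ e^(−E₁/kT) / Z = 1.2899/5.2299 = 0.247.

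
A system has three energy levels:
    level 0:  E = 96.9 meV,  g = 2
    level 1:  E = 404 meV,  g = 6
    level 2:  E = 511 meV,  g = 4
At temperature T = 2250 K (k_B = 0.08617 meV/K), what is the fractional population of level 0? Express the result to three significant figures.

k_BT = 0.08617 × 2250 K = 193.88 meV.
Eᵢ/kT = 0.49979, 2.0838, 2.6357.
Z = Σ gᵢe^(−Eᵢ/kT) = 2·e^(−0.49979) + 6·e^(−2.0838) + 4·e^(−2.6357) = 1.2133 + 0.74674 + 0.28668 = 2.2467.
P₀ = g₀ e^(−E₀/kT) / Z = 1.2133/2.2467 = 0.540.

0.540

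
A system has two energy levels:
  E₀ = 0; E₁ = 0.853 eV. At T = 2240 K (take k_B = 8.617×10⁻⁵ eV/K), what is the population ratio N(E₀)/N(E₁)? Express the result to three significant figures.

k_BT = 8.617×10⁻⁵ × 2240 K = 0.19302 eV.
n₀/n₁ = exp[−(E₀−E₁)/kT] = exp(−(-0.853 eV)/(0.19302 eV)) = exp(4.4192) = 83.0.

83.0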